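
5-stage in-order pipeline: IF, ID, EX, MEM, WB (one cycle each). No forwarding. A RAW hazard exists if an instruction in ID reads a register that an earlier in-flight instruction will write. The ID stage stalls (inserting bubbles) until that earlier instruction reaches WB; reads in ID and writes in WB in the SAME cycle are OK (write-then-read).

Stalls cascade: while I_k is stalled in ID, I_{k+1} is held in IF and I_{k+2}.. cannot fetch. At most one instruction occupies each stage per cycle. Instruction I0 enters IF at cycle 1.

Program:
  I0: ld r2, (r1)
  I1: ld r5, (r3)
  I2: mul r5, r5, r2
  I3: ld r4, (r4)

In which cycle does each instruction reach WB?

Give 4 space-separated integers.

Answer: 5 6 9 10

Derivation:
I0 ld r2 <- r1: IF@1 ID@2 stall=0 (-) EX@3 MEM@4 WB@5
I1 ld r5 <- r3: IF@2 ID@3 stall=0 (-) EX@4 MEM@5 WB@6
I2 mul r5 <- r5,r2: IF@3 ID@4 stall=2 (RAW on I1.r5 (WB@6)) EX@7 MEM@8 WB@9
I3 ld r4 <- r4: IF@4 ID@7 stall=0 (-) EX@8 MEM@9 WB@10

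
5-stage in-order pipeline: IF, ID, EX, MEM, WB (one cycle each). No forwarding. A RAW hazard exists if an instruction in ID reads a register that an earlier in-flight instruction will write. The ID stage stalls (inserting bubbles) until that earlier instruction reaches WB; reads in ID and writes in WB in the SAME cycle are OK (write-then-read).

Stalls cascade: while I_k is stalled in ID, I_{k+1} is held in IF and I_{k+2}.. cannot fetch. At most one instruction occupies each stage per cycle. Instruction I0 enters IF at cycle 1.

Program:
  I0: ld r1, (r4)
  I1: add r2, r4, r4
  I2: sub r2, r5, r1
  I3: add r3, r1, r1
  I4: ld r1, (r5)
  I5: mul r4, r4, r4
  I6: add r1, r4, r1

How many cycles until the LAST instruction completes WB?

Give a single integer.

I0 ld r1 <- r4: IF@1 ID@2 stall=0 (-) EX@3 MEM@4 WB@5
I1 add r2 <- r4,r4: IF@2 ID@3 stall=0 (-) EX@4 MEM@5 WB@6
I2 sub r2 <- r5,r1: IF@3 ID@4 stall=1 (RAW on I0.r1 (WB@5)) EX@6 MEM@7 WB@8
I3 add r3 <- r1,r1: IF@4 ID@6 stall=0 (-) EX@7 MEM@8 WB@9
I4 ld r1 <- r5: IF@6 ID@7 stall=0 (-) EX@8 MEM@9 WB@10
I5 mul r4 <- r4,r4: IF@7 ID@8 stall=0 (-) EX@9 MEM@10 WB@11
I6 add r1 <- r4,r1: IF@8 ID@9 stall=2 (RAW on I5.r4 (WB@11)) EX@12 MEM@13 WB@14

Answer: 14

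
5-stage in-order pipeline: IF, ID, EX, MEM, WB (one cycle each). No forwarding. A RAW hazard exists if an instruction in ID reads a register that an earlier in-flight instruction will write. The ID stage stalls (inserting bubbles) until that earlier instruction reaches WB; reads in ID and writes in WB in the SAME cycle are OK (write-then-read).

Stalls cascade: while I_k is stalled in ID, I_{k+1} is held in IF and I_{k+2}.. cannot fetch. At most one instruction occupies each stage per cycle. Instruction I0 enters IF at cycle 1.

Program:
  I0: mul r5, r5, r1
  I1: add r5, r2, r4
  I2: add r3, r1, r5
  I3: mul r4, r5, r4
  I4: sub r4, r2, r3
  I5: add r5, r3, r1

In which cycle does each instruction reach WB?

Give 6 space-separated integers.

I0 mul r5 <- r5,r1: IF@1 ID@2 stall=0 (-) EX@3 MEM@4 WB@5
I1 add r5 <- r2,r4: IF@2 ID@3 stall=0 (-) EX@4 MEM@5 WB@6
I2 add r3 <- r1,r5: IF@3 ID@4 stall=2 (RAW on I1.r5 (WB@6)) EX@7 MEM@8 WB@9
I3 mul r4 <- r5,r4: IF@4 ID@7 stall=0 (-) EX@8 MEM@9 WB@10
I4 sub r4 <- r2,r3: IF@7 ID@8 stall=1 (RAW on I2.r3 (WB@9)) EX@10 MEM@11 WB@12
I5 add r5 <- r3,r1: IF@8 ID@10 stall=0 (-) EX@11 MEM@12 WB@13

Answer: 5 6 9 10 12 13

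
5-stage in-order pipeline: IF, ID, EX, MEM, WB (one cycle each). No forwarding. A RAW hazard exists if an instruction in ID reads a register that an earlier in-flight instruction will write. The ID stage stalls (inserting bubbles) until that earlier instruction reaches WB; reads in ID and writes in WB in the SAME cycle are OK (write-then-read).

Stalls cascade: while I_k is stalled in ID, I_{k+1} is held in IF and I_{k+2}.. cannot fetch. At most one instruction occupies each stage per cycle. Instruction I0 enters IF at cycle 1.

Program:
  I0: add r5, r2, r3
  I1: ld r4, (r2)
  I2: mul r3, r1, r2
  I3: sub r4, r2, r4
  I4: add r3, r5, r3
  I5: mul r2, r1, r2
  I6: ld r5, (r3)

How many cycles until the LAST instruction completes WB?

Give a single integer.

Answer: 13

Derivation:
I0 add r5 <- r2,r3: IF@1 ID@2 stall=0 (-) EX@3 MEM@4 WB@5
I1 ld r4 <- r2: IF@2 ID@3 stall=0 (-) EX@4 MEM@5 WB@6
I2 mul r3 <- r1,r2: IF@3 ID@4 stall=0 (-) EX@5 MEM@6 WB@7
I3 sub r4 <- r2,r4: IF@4 ID@5 stall=1 (RAW on I1.r4 (WB@6)) EX@7 MEM@8 WB@9
I4 add r3 <- r5,r3: IF@5 ID@7 stall=0 (-) EX@8 MEM@9 WB@10
I5 mul r2 <- r1,r2: IF@7 ID@8 stall=0 (-) EX@9 MEM@10 WB@11
I6 ld r5 <- r3: IF@8 ID@9 stall=1 (RAW on I4.r3 (WB@10)) EX@11 MEM@12 WB@13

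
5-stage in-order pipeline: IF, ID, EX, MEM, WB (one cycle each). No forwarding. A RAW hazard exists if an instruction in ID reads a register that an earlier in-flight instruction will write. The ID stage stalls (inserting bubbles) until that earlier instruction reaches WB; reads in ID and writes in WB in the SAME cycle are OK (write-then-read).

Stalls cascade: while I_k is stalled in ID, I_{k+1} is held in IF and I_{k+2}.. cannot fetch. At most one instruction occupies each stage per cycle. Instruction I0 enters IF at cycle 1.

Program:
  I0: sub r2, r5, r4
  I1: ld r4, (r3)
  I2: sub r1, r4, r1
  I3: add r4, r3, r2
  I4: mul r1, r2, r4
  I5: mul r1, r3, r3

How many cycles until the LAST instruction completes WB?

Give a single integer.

I0 sub r2 <- r5,r4: IF@1 ID@2 stall=0 (-) EX@3 MEM@4 WB@5
I1 ld r4 <- r3: IF@2 ID@3 stall=0 (-) EX@4 MEM@5 WB@6
I2 sub r1 <- r4,r1: IF@3 ID@4 stall=2 (RAW on I1.r4 (WB@6)) EX@7 MEM@8 WB@9
I3 add r4 <- r3,r2: IF@4 ID@7 stall=0 (-) EX@8 MEM@9 WB@10
I4 mul r1 <- r2,r4: IF@7 ID@8 stall=2 (RAW on I3.r4 (WB@10)) EX@11 MEM@12 WB@13
I5 mul r1 <- r3,r3: IF@8 ID@11 stall=0 (-) EX@12 MEM@13 WB@14

Answer: 14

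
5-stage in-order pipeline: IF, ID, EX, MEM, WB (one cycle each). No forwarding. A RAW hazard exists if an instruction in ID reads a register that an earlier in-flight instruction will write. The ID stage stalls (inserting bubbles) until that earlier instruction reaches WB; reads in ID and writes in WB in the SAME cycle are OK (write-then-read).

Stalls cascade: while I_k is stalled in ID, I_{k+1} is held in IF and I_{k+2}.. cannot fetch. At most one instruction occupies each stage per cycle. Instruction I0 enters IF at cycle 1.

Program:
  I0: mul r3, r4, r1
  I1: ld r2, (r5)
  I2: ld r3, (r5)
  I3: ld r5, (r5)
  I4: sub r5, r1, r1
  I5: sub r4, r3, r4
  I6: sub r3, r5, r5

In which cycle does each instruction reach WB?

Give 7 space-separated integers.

Answer: 5 6 7 8 9 10 12

Derivation:
I0 mul r3 <- r4,r1: IF@1 ID@2 stall=0 (-) EX@3 MEM@4 WB@5
I1 ld r2 <- r5: IF@2 ID@3 stall=0 (-) EX@4 MEM@5 WB@6
I2 ld r3 <- r5: IF@3 ID@4 stall=0 (-) EX@5 MEM@6 WB@7
I3 ld r5 <- r5: IF@4 ID@5 stall=0 (-) EX@6 MEM@7 WB@8
I4 sub r5 <- r1,r1: IF@5 ID@6 stall=0 (-) EX@7 MEM@8 WB@9
I5 sub r4 <- r3,r4: IF@6 ID@7 stall=0 (-) EX@8 MEM@9 WB@10
I6 sub r3 <- r5,r5: IF@7 ID@8 stall=1 (RAW on I4.r5 (WB@9)) EX@10 MEM@11 WB@12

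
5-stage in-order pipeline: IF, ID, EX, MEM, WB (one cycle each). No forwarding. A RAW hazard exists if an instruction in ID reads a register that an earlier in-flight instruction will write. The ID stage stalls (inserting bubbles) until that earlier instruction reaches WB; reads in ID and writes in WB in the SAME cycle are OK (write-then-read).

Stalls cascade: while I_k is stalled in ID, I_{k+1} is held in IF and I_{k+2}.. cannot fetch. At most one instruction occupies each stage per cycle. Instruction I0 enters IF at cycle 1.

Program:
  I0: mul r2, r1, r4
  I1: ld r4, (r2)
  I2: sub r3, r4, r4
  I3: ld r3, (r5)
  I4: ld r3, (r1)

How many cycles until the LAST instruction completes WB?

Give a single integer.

I0 mul r2 <- r1,r4: IF@1 ID@2 stall=0 (-) EX@3 MEM@4 WB@5
I1 ld r4 <- r2: IF@2 ID@3 stall=2 (RAW on I0.r2 (WB@5)) EX@6 MEM@7 WB@8
I2 sub r3 <- r4,r4: IF@3 ID@6 stall=2 (RAW on I1.r4 (WB@8)) EX@9 MEM@10 WB@11
I3 ld r3 <- r5: IF@6 ID@9 stall=0 (-) EX@10 MEM@11 WB@12
I4 ld r3 <- r1: IF@9 ID@10 stall=0 (-) EX@11 MEM@12 WB@13

Answer: 13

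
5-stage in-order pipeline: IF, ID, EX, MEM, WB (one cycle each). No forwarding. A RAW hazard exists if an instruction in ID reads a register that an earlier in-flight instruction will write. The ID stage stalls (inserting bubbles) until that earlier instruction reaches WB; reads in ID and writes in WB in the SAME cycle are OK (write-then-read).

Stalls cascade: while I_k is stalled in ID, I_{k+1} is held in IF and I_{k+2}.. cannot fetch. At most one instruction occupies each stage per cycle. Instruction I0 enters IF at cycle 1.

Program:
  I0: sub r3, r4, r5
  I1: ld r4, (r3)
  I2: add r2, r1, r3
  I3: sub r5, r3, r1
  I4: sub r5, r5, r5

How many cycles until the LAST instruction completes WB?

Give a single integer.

I0 sub r3 <- r4,r5: IF@1 ID@2 stall=0 (-) EX@3 MEM@4 WB@5
I1 ld r4 <- r3: IF@2 ID@3 stall=2 (RAW on I0.r3 (WB@5)) EX@6 MEM@7 WB@8
I2 add r2 <- r1,r3: IF@3 ID@6 stall=0 (-) EX@7 MEM@8 WB@9
I3 sub r5 <- r3,r1: IF@6 ID@7 stall=0 (-) EX@8 MEM@9 WB@10
I4 sub r5 <- r5,r5: IF@7 ID@8 stall=2 (RAW on I3.r5 (WB@10)) EX@11 MEM@12 WB@13

Answer: 13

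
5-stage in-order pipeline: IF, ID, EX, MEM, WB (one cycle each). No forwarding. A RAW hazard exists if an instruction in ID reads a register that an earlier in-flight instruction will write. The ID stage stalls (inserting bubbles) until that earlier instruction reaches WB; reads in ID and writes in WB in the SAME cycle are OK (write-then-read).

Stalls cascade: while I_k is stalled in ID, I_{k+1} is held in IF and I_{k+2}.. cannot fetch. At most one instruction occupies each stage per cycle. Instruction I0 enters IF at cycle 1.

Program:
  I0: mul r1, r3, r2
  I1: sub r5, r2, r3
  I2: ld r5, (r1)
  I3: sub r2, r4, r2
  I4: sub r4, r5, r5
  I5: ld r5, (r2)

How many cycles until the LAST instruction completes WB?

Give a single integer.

Answer: 12

Derivation:
I0 mul r1 <- r3,r2: IF@1 ID@2 stall=0 (-) EX@3 MEM@4 WB@5
I1 sub r5 <- r2,r3: IF@2 ID@3 stall=0 (-) EX@4 MEM@5 WB@6
I2 ld r5 <- r1: IF@3 ID@4 stall=1 (RAW on I0.r1 (WB@5)) EX@6 MEM@7 WB@8
I3 sub r2 <- r4,r2: IF@4 ID@6 stall=0 (-) EX@7 MEM@8 WB@9
I4 sub r4 <- r5,r5: IF@6 ID@7 stall=1 (RAW on I2.r5 (WB@8)) EX@9 MEM@10 WB@11
I5 ld r5 <- r2: IF@7 ID@9 stall=0 (-) EX@10 MEM@11 WB@12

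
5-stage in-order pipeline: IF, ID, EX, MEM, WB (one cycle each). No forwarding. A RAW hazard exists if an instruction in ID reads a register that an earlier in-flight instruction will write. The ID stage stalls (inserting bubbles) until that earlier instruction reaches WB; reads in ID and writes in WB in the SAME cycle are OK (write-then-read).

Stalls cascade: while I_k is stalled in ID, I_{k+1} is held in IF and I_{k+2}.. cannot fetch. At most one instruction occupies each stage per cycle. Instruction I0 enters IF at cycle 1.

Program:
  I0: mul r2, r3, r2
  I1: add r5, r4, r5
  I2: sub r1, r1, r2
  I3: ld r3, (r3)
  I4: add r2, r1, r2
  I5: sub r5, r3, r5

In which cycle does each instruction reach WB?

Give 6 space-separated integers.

Answer: 5 6 8 9 11 12

Derivation:
I0 mul r2 <- r3,r2: IF@1 ID@2 stall=0 (-) EX@3 MEM@4 WB@5
I1 add r5 <- r4,r5: IF@2 ID@3 stall=0 (-) EX@4 MEM@5 WB@6
I2 sub r1 <- r1,r2: IF@3 ID@4 stall=1 (RAW on I0.r2 (WB@5)) EX@6 MEM@7 WB@8
I3 ld r3 <- r3: IF@4 ID@6 stall=0 (-) EX@7 MEM@8 WB@9
I4 add r2 <- r1,r2: IF@6 ID@7 stall=1 (RAW on I2.r1 (WB@8)) EX@9 MEM@10 WB@11
I5 sub r5 <- r3,r5: IF@7 ID@9 stall=0 (-) EX@10 MEM@11 WB@12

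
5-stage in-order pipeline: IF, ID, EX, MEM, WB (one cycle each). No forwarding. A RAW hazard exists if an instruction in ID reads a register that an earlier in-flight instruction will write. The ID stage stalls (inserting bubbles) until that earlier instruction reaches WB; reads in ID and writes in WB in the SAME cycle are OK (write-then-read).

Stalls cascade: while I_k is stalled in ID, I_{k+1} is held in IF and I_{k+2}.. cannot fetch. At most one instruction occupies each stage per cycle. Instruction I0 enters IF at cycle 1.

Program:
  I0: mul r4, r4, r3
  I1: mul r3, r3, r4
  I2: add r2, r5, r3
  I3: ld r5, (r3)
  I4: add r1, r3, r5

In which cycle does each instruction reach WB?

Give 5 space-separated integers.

I0 mul r4 <- r4,r3: IF@1 ID@2 stall=0 (-) EX@3 MEM@4 WB@5
I1 mul r3 <- r3,r4: IF@2 ID@3 stall=2 (RAW on I0.r4 (WB@5)) EX@6 MEM@7 WB@8
I2 add r2 <- r5,r3: IF@3 ID@6 stall=2 (RAW on I1.r3 (WB@8)) EX@9 MEM@10 WB@11
I3 ld r5 <- r3: IF@6 ID@9 stall=0 (-) EX@10 MEM@11 WB@12
I4 add r1 <- r3,r5: IF@9 ID@10 stall=2 (RAW on I3.r5 (WB@12)) EX@13 MEM@14 WB@15

Answer: 5 8 11 12 15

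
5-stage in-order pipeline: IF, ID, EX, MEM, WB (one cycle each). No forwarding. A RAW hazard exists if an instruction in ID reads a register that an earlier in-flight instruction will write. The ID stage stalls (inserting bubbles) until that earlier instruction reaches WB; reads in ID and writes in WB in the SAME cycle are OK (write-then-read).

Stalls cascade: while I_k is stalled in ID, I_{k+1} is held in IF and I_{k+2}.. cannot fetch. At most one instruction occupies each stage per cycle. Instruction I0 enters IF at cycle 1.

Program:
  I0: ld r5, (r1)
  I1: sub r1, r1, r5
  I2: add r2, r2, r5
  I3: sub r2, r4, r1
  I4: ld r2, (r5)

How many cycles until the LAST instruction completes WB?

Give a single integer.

I0 ld r5 <- r1: IF@1 ID@2 stall=0 (-) EX@3 MEM@4 WB@5
I1 sub r1 <- r1,r5: IF@2 ID@3 stall=2 (RAW on I0.r5 (WB@5)) EX@6 MEM@7 WB@8
I2 add r2 <- r2,r5: IF@3 ID@6 stall=0 (-) EX@7 MEM@8 WB@9
I3 sub r2 <- r4,r1: IF@6 ID@7 stall=1 (RAW on I1.r1 (WB@8)) EX@9 MEM@10 WB@11
I4 ld r2 <- r5: IF@7 ID@9 stall=0 (-) EX@10 MEM@11 WB@12

Answer: 12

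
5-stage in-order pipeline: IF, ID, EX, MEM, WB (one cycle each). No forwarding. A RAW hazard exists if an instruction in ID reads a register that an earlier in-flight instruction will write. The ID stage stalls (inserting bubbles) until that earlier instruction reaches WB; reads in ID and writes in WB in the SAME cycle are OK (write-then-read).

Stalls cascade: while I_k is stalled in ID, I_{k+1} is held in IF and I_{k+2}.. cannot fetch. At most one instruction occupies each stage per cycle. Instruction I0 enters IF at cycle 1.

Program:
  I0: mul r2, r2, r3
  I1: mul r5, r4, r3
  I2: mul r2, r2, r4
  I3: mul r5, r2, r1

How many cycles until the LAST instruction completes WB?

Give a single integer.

Answer: 11

Derivation:
I0 mul r2 <- r2,r3: IF@1 ID@2 stall=0 (-) EX@3 MEM@4 WB@5
I1 mul r5 <- r4,r3: IF@2 ID@3 stall=0 (-) EX@4 MEM@5 WB@6
I2 mul r2 <- r2,r4: IF@3 ID@4 stall=1 (RAW on I0.r2 (WB@5)) EX@6 MEM@7 WB@8
I3 mul r5 <- r2,r1: IF@4 ID@6 stall=2 (RAW on I2.r2 (WB@8)) EX@9 MEM@10 WB@11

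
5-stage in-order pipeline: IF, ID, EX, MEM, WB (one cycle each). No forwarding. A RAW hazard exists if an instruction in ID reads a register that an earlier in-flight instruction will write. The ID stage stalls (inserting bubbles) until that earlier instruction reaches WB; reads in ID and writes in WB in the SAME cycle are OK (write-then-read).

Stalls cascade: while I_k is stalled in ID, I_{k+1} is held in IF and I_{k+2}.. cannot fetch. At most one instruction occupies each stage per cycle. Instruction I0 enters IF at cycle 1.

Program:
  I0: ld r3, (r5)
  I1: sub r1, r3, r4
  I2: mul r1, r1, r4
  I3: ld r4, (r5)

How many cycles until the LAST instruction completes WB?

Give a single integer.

Answer: 12

Derivation:
I0 ld r3 <- r5: IF@1 ID@2 stall=0 (-) EX@3 MEM@4 WB@5
I1 sub r1 <- r3,r4: IF@2 ID@3 stall=2 (RAW on I0.r3 (WB@5)) EX@6 MEM@7 WB@8
I2 mul r1 <- r1,r4: IF@3 ID@6 stall=2 (RAW on I1.r1 (WB@8)) EX@9 MEM@10 WB@11
I3 ld r4 <- r5: IF@6 ID@9 stall=0 (-) EX@10 MEM@11 WB@12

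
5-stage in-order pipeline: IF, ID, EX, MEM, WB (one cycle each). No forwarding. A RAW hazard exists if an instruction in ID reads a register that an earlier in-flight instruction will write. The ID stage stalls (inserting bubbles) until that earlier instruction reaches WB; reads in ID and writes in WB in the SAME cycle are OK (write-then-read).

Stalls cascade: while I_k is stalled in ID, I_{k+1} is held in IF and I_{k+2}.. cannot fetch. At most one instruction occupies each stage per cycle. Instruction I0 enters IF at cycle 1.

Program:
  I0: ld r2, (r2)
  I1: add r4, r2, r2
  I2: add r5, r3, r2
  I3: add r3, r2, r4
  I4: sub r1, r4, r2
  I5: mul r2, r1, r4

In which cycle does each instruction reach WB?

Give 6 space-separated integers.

Answer: 5 8 9 11 12 15

Derivation:
I0 ld r2 <- r2: IF@1 ID@2 stall=0 (-) EX@3 MEM@4 WB@5
I1 add r4 <- r2,r2: IF@2 ID@3 stall=2 (RAW on I0.r2 (WB@5)) EX@6 MEM@7 WB@8
I2 add r5 <- r3,r2: IF@3 ID@6 stall=0 (-) EX@7 MEM@8 WB@9
I3 add r3 <- r2,r4: IF@6 ID@7 stall=1 (RAW on I1.r4 (WB@8)) EX@9 MEM@10 WB@11
I4 sub r1 <- r4,r2: IF@7 ID@9 stall=0 (-) EX@10 MEM@11 WB@12
I5 mul r2 <- r1,r4: IF@9 ID@10 stall=2 (RAW on I4.r1 (WB@12)) EX@13 MEM@14 WB@15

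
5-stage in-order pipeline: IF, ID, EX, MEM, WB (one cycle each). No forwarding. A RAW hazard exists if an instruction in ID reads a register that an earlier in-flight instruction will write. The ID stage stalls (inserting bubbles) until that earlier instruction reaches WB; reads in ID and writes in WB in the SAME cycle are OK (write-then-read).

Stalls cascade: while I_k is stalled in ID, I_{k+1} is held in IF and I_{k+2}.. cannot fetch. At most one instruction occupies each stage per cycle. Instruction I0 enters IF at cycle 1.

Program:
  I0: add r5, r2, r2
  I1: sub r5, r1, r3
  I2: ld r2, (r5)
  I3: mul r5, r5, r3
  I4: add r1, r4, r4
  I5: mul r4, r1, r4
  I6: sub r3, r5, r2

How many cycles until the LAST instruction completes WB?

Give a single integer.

Answer: 15

Derivation:
I0 add r5 <- r2,r2: IF@1 ID@2 stall=0 (-) EX@3 MEM@4 WB@5
I1 sub r5 <- r1,r3: IF@2 ID@3 stall=0 (-) EX@4 MEM@5 WB@6
I2 ld r2 <- r5: IF@3 ID@4 stall=2 (RAW on I1.r5 (WB@6)) EX@7 MEM@8 WB@9
I3 mul r5 <- r5,r3: IF@4 ID@7 stall=0 (-) EX@8 MEM@9 WB@10
I4 add r1 <- r4,r4: IF@7 ID@8 stall=0 (-) EX@9 MEM@10 WB@11
I5 mul r4 <- r1,r4: IF@8 ID@9 stall=2 (RAW on I4.r1 (WB@11)) EX@12 MEM@13 WB@14
I6 sub r3 <- r5,r2: IF@9 ID@12 stall=0 (-) EX@13 MEM@14 WB@15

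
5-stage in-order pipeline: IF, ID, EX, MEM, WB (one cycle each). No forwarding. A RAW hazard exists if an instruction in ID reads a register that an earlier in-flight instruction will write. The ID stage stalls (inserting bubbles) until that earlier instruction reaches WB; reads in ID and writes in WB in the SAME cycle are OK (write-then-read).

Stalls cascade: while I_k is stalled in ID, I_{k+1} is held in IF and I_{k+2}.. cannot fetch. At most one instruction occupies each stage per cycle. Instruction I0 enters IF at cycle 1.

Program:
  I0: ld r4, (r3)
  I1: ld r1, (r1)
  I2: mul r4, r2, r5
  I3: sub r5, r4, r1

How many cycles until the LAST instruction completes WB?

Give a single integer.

Answer: 10

Derivation:
I0 ld r4 <- r3: IF@1 ID@2 stall=0 (-) EX@3 MEM@4 WB@5
I1 ld r1 <- r1: IF@2 ID@3 stall=0 (-) EX@4 MEM@5 WB@6
I2 mul r4 <- r2,r5: IF@3 ID@4 stall=0 (-) EX@5 MEM@6 WB@7
I3 sub r5 <- r4,r1: IF@4 ID@5 stall=2 (RAW on I2.r4 (WB@7)) EX@8 MEM@9 WB@10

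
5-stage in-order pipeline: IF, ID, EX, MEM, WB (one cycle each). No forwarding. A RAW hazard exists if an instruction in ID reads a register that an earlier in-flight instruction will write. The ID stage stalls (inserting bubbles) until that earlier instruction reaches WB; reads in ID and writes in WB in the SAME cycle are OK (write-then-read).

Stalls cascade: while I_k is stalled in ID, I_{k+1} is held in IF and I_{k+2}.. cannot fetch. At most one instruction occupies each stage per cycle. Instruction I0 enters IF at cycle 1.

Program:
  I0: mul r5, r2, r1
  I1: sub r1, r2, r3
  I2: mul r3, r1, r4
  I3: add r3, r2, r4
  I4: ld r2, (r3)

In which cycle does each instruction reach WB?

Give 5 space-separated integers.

Answer: 5 6 9 10 13

Derivation:
I0 mul r5 <- r2,r1: IF@1 ID@2 stall=0 (-) EX@3 MEM@4 WB@5
I1 sub r1 <- r2,r3: IF@2 ID@3 stall=0 (-) EX@4 MEM@5 WB@6
I2 mul r3 <- r1,r4: IF@3 ID@4 stall=2 (RAW on I1.r1 (WB@6)) EX@7 MEM@8 WB@9
I3 add r3 <- r2,r4: IF@4 ID@7 stall=0 (-) EX@8 MEM@9 WB@10
I4 ld r2 <- r3: IF@7 ID@8 stall=2 (RAW on I3.r3 (WB@10)) EX@11 MEM@12 WB@13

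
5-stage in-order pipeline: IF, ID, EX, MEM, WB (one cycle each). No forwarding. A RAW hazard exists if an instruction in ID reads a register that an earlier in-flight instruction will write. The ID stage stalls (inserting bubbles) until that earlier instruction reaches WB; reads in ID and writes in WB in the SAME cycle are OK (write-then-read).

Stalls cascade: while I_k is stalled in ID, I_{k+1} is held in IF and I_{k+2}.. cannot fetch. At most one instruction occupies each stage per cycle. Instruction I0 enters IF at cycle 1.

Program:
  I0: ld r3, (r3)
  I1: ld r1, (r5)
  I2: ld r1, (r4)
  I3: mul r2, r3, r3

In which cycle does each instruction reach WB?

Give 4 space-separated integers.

Answer: 5 6 7 8

Derivation:
I0 ld r3 <- r3: IF@1 ID@2 stall=0 (-) EX@3 MEM@4 WB@5
I1 ld r1 <- r5: IF@2 ID@3 stall=0 (-) EX@4 MEM@5 WB@6
I2 ld r1 <- r4: IF@3 ID@4 stall=0 (-) EX@5 MEM@6 WB@7
I3 mul r2 <- r3,r3: IF@4 ID@5 stall=0 (-) EX@6 MEM@7 WB@8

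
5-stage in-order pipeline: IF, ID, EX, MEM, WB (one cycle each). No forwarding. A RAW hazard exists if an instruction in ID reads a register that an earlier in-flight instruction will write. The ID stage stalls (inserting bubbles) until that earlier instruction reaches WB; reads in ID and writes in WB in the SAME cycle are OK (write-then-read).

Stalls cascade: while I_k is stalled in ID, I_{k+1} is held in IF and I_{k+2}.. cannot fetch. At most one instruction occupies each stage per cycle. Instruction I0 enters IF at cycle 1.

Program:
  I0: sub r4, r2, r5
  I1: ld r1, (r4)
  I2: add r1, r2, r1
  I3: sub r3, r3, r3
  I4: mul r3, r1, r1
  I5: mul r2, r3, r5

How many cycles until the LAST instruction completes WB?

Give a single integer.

Answer: 17

Derivation:
I0 sub r4 <- r2,r5: IF@1 ID@2 stall=0 (-) EX@3 MEM@4 WB@5
I1 ld r1 <- r4: IF@2 ID@3 stall=2 (RAW on I0.r4 (WB@5)) EX@6 MEM@7 WB@8
I2 add r1 <- r2,r1: IF@3 ID@6 stall=2 (RAW on I1.r1 (WB@8)) EX@9 MEM@10 WB@11
I3 sub r3 <- r3,r3: IF@6 ID@9 stall=0 (-) EX@10 MEM@11 WB@12
I4 mul r3 <- r1,r1: IF@9 ID@10 stall=1 (RAW on I2.r1 (WB@11)) EX@12 MEM@13 WB@14
I5 mul r2 <- r3,r5: IF@10 ID@12 stall=2 (RAW on I4.r3 (WB@14)) EX@15 MEM@16 WB@17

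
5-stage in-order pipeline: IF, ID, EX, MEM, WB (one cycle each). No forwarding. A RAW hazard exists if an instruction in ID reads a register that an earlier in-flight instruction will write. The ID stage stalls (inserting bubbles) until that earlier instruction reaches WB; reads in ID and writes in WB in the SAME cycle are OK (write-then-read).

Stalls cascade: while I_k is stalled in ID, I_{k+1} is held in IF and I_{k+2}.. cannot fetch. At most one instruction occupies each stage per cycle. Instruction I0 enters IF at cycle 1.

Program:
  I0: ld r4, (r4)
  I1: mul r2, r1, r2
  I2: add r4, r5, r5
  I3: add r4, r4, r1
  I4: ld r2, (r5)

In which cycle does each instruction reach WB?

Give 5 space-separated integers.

Answer: 5 6 7 10 11

Derivation:
I0 ld r4 <- r4: IF@1 ID@2 stall=0 (-) EX@3 MEM@4 WB@5
I1 mul r2 <- r1,r2: IF@2 ID@3 stall=0 (-) EX@4 MEM@5 WB@6
I2 add r4 <- r5,r5: IF@3 ID@4 stall=0 (-) EX@5 MEM@6 WB@7
I3 add r4 <- r4,r1: IF@4 ID@5 stall=2 (RAW on I2.r4 (WB@7)) EX@8 MEM@9 WB@10
I4 ld r2 <- r5: IF@5 ID@8 stall=0 (-) EX@9 MEM@10 WB@11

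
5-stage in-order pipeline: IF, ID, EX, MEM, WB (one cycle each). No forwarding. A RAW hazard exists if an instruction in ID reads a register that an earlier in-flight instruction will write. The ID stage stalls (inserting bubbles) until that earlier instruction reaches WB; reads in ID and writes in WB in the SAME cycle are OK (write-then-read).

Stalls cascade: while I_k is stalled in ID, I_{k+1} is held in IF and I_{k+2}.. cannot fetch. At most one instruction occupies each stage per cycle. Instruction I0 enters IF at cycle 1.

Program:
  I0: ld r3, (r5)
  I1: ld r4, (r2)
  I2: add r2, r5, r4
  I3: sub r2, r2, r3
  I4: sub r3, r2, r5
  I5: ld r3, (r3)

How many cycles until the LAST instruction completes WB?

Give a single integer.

I0 ld r3 <- r5: IF@1 ID@2 stall=0 (-) EX@3 MEM@4 WB@5
I1 ld r4 <- r2: IF@2 ID@3 stall=0 (-) EX@4 MEM@5 WB@6
I2 add r2 <- r5,r4: IF@3 ID@4 stall=2 (RAW on I1.r4 (WB@6)) EX@7 MEM@8 WB@9
I3 sub r2 <- r2,r3: IF@4 ID@7 stall=2 (RAW on I2.r2 (WB@9)) EX@10 MEM@11 WB@12
I4 sub r3 <- r2,r5: IF@7 ID@10 stall=2 (RAW on I3.r2 (WB@12)) EX@13 MEM@14 WB@15
I5 ld r3 <- r3: IF@10 ID@13 stall=2 (RAW on I4.r3 (WB@15)) EX@16 MEM@17 WB@18

Answer: 18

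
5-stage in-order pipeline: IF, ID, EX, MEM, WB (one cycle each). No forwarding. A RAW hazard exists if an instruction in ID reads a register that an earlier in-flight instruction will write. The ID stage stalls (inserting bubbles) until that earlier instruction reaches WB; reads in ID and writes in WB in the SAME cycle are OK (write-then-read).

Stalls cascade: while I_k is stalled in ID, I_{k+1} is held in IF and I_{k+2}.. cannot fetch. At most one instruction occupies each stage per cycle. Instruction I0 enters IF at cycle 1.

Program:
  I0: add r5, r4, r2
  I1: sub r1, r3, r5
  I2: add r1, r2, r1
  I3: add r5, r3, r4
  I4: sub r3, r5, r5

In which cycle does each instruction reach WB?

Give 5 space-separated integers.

I0 add r5 <- r4,r2: IF@1 ID@2 stall=0 (-) EX@3 MEM@4 WB@5
I1 sub r1 <- r3,r5: IF@2 ID@3 stall=2 (RAW on I0.r5 (WB@5)) EX@6 MEM@7 WB@8
I2 add r1 <- r2,r1: IF@3 ID@6 stall=2 (RAW on I1.r1 (WB@8)) EX@9 MEM@10 WB@11
I3 add r5 <- r3,r4: IF@6 ID@9 stall=0 (-) EX@10 MEM@11 WB@12
I4 sub r3 <- r5,r5: IF@9 ID@10 stall=2 (RAW on I3.r5 (WB@12)) EX@13 MEM@14 WB@15

Answer: 5 8 11 12 15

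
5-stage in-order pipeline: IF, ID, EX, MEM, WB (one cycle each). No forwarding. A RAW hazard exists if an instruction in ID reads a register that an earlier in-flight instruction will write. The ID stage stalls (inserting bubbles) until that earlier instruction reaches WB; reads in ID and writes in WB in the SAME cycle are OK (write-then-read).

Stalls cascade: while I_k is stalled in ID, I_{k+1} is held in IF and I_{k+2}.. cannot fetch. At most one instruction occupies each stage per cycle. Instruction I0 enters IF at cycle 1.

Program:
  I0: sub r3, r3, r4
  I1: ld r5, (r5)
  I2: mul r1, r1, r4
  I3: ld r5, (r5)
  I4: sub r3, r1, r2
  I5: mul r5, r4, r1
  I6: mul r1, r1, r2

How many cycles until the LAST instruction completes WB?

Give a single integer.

Answer: 12

Derivation:
I0 sub r3 <- r3,r4: IF@1 ID@2 stall=0 (-) EX@3 MEM@4 WB@5
I1 ld r5 <- r5: IF@2 ID@3 stall=0 (-) EX@4 MEM@5 WB@6
I2 mul r1 <- r1,r4: IF@3 ID@4 stall=0 (-) EX@5 MEM@6 WB@7
I3 ld r5 <- r5: IF@4 ID@5 stall=1 (RAW on I1.r5 (WB@6)) EX@7 MEM@8 WB@9
I4 sub r3 <- r1,r2: IF@5 ID@7 stall=0 (-) EX@8 MEM@9 WB@10
I5 mul r5 <- r4,r1: IF@7 ID@8 stall=0 (-) EX@9 MEM@10 WB@11
I6 mul r1 <- r1,r2: IF@8 ID@9 stall=0 (-) EX@10 MEM@11 WB@12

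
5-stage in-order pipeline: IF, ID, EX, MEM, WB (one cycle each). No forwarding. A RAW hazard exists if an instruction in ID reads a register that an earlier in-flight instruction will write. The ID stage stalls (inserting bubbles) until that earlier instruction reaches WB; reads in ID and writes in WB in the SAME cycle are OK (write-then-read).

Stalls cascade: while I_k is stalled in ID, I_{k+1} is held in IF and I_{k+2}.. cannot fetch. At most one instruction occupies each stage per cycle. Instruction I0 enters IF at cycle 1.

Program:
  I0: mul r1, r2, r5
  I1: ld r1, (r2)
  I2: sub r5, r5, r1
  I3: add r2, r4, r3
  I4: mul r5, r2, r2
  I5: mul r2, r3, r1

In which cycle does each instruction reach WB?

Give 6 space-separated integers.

I0 mul r1 <- r2,r5: IF@1 ID@2 stall=0 (-) EX@3 MEM@4 WB@5
I1 ld r1 <- r2: IF@2 ID@3 stall=0 (-) EX@4 MEM@5 WB@6
I2 sub r5 <- r5,r1: IF@3 ID@4 stall=2 (RAW on I1.r1 (WB@6)) EX@7 MEM@8 WB@9
I3 add r2 <- r4,r3: IF@4 ID@7 stall=0 (-) EX@8 MEM@9 WB@10
I4 mul r5 <- r2,r2: IF@7 ID@8 stall=2 (RAW on I3.r2 (WB@10)) EX@11 MEM@12 WB@13
I5 mul r2 <- r3,r1: IF@8 ID@11 stall=0 (-) EX@12 MEM@13 WB@14

Answer: 5 6 9 10 13 14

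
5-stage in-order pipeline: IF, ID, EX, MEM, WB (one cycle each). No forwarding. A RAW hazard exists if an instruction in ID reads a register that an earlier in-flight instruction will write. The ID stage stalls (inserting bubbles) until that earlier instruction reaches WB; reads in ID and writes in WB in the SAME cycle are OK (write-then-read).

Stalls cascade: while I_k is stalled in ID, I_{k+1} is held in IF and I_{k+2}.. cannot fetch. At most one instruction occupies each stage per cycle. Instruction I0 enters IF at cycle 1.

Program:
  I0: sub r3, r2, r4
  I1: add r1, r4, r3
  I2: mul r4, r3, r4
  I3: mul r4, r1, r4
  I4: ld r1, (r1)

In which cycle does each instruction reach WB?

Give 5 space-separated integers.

Answer: 5 8 9 12 13

Derivation:
I0 sub r3 <- r2,r4: IF@1 ID@2 stall=0 (-) EX@3 MEM@4 WB@5
I1 add r1 <- r4,r3: IF@2 ID@3 stall=2 (RAW on I0.r3 (WB@5)) EX@6 MEM@7 WB@8
I2 mul r4 <- r3,r4: IF@3 ID@6 stall=0 (-) EX@7 MEM@8 WB@9
I3 mul r4 <- r1,r4: IF@6 ID@7 stall=2 (RAW on I2.r4 (WB@9)) EX@10 MEM@11 WB@12
I4 ld r1 <- r1: IF@7 ID@10 stall=0 (-) EX@11 MEM@12 WB@13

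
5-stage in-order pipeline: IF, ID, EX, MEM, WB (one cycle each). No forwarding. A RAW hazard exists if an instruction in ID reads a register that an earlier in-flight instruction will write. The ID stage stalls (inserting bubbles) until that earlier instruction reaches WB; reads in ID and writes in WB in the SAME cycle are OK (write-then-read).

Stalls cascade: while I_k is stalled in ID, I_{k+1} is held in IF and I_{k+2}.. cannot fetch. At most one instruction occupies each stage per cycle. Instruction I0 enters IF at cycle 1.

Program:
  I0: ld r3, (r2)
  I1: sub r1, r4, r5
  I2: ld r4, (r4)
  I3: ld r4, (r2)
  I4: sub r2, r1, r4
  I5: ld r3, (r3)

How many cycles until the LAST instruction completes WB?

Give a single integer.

I0 ld r3 <- r2: IF@1 ID@2 stall=0 (-) EX@3 MEM@4 WB@5
I1 sub r1 <- r4,r5: IF@2 ID@3 stall=0 (-) EX@4 MEM@5 WB@6
I2 ld r4 <- r4: IF@3 ID@4 stall=0 (-) EX@5 MEM@6 WB@7
I3 ld r4 <- r2: IF@4 ID@5 stall=0 (-) EX@6 MEM@7 WB@8
I4 sub r2 <- r1,r4: IF@5 ID@6 stall=2 (RAW on I3.r4 (WB@8)) EX@9 MEM@10 WB@11
I5 ld r3 <- r3: IF@6 ID@9 stall=0 (-) EX@10 MEM@11 WB@12

Answer: 12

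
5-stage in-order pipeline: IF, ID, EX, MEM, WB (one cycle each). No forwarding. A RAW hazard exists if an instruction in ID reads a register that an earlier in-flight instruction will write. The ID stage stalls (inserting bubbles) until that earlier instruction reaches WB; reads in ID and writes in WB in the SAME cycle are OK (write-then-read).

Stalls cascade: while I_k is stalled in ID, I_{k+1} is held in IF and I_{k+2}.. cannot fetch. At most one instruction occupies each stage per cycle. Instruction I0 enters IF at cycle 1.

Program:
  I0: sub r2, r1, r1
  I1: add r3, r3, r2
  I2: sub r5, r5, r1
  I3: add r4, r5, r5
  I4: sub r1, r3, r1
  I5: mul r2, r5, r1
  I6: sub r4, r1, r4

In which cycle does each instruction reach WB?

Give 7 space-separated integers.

Answer: 5 8 9 12 13 16 17

Derivation:
I0 sub r2 <- r1,r1: IF@1 ID@2 stall=0 (-) EX@3 MEM@4 WB@5
I1 add r3 <- r3,r2: IF@2 ID@3 stall=2 (RAW on I0.r2 (WB@5)) EX@6 MEM@7 WB@8
I2 sub r5 <- r5,r1: IF@3 ID@6 stall=0 (-) EX@7 MEM@8 WB@9
I3 add r4 <- r5,r5: IF@6 ID@7 stall=2 (RAW on I2.r5 (WB@9)) EX@10 MEM@11 WB@12
I4 sub r1 <- r3,r1: IF@7 ID@10 stall=0 (-) EX@11 MEM@12 WB@13
I5 mul r2 <- r5,r1: IF@10 ID@11 stall=2 (RAW on I4.r1 (WB@13)) EX@14 MEM@15 WB@16
I6 sub r4 <- r1,r4: IF@11 ID@14 stall=0 (-) EX@15 MEM@16 WB@17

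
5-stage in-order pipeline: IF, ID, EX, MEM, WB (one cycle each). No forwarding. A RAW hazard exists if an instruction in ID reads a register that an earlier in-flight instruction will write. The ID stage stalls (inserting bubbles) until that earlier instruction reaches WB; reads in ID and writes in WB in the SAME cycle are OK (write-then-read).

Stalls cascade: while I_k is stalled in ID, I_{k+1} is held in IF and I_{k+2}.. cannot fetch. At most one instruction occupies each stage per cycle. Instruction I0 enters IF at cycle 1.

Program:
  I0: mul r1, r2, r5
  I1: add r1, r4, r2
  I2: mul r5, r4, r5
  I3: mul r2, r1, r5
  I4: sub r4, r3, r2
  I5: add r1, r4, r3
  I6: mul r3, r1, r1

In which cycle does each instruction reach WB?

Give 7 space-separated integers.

Answer: 5 6 7 10 13 16 19

Derivation:
I0 mul r1 <- r2,r5: IF@1 ID@2 stall=0 (-) EX@3 MEM@4 WB@5
I1 add r1 <- r4,r2: IF@2 ID@3 stall=0 (-) EX@4 MEM@5 WB@6
I2 mul r5 <- r4,r5: IF@3 ID@4 stall=0 (-) EX@5 MEM@6 WB@7
I3 mul r2 <- r1,r5: IF@4 ID@5 stall=2 (RAW on I2.r5 (WB@7)) EX@8 MEM@9 WB@10
I4 sub r4 <- r3,r2: IF@5 ID@8 stall=2 (RAW on I3.r2 (WB@10)) EX@11 MEM@12 WB@13
I5 add r1 <- r4,r3: IF@8 ID@11 stall=2 (RAW on I4.r4 (WB@13)) EX@14 MEM@15 WB@16
I6 mul r3 <- r1,r1: IF@11 ID@14 stall=2 (RAW on I5.r1 (WB@16)) EX@17 MEM@18 WB@19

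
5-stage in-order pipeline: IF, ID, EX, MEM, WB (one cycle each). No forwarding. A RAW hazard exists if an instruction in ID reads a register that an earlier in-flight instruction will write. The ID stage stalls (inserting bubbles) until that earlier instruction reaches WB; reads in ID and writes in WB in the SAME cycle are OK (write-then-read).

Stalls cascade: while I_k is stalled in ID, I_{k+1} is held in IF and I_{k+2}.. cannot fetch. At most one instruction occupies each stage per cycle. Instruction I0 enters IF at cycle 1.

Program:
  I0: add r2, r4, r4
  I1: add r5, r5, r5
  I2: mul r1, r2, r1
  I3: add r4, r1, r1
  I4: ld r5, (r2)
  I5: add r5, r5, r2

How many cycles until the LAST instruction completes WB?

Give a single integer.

I0 add r2 <- r4,r4: IF@1 ID@2 stall=0 (-) EX@3 MEM@4 WB@5
I1 add r5 <- r5,r5: IF@2 ID@3 stall=0 (-) EX@4 MEM@5 WB@6
I2 mul r1 <- r2,r1: IF@3 ID@4 stall=1 (RAW on I0.r2 (WB@5)) EX@6 MEM@7 WB@8
I3 add r4 <- r1,r1: IF@4 ID@6 stall=2 (RAW on I2.r1 (WB@8)) EX@9 MEM@10 WB@11
I4 ld r5 <- r2: IF@6 ID@9 stall=0 (-) EX@10 MEM@11 WB@12
I5 add r5 <- r5,r2: IF@9 ID@10 stall=2 (RAW on I4.r5 (WB@12)) EX@13 MEM@14 WB@15

Answer: 15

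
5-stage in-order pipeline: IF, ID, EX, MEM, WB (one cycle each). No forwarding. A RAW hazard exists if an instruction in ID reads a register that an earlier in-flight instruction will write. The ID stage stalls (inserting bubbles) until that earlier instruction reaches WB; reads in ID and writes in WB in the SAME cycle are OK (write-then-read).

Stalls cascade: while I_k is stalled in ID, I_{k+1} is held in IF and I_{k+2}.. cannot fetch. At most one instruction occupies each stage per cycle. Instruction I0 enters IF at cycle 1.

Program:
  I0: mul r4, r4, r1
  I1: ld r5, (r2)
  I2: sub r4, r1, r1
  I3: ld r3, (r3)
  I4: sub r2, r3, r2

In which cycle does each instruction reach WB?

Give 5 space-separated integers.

Answer: 5 6 7 8 11

Derivation:
I0 mul r4 <- r4,r1: IF@1 ID@2 stall=0 (-) EX@3 MEM@4 WB@5
I1 ld r5 <- r2: IF@2 ID@3 stall=0 (-) EX@4 MEM@5 WB@6
I2 sub r4 <- r1,r1: IF@3 ID@4 stall=0 (-) EX@5 MEM@6 WB@7
I3 ld r3 <- r3: IF@4 ID@5 stall=0 (-) EX@6 MEM@7 WB@8
I4 sub r2 <- r3,r2: IF@5 ID@6 stall=2 (RAW on I3.r3 (WB@8)) EX@9 MEM@10 WB@11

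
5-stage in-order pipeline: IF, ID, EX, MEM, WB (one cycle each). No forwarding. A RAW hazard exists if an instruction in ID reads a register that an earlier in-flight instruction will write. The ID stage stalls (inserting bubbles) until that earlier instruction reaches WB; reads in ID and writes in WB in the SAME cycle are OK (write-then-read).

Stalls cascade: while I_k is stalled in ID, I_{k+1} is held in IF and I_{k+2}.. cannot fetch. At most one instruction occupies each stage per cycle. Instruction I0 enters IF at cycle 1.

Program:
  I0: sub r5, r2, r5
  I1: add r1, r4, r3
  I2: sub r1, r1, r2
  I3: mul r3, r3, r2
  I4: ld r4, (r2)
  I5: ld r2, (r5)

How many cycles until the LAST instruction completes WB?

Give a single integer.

Answer: 12

Derivation:
I0 sub r5 <- r2,r5: IF@1 ID@2 stall=0 (-) EX@3 MEM@4 WB@5
I1 add r1 <- r4,r3: IF@2 ID@3 stall=0 (-) EX@4 MEM@5 WB@6
I2 sub r1 <- r1,r2: IF@3 ID@4 stall=2 (RAW on I1.r1 (WB@6)) EX@7 MEM@8 WB@9
I3 mul r3 <- r3,r2: IF@4 ID@7 stall=0 (-) EX@8 MEM@9 WB@10
I4 ld r4 <- r2: IF@7 ID@8 stall=0 (-) EX@9 MEM@10 WB@11
I5 ld r2 <- r5: IF@8 ID@9 stall=0 (-) EX@10 MEM@11 WB@12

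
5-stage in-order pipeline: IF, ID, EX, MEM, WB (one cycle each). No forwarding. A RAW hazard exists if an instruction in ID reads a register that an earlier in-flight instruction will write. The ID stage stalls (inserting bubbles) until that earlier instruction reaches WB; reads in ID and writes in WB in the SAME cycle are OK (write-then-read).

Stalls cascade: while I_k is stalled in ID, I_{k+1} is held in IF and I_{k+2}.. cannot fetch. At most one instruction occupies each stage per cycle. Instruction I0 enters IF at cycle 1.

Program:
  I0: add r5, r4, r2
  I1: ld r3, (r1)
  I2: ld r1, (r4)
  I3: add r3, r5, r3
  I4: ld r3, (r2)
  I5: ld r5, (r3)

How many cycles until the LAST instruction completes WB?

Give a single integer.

I0 add r5 <- r4,r2: IF@1 ID@2 stall=0 (-) EX@3 MEM@4 WB@5
I1 ld r3 <- r1: IF@2 ID@3 stall=0 (-) EX@4 MEM@5 WB@6
I2 ld r1 <- r4: IF@3 ID@4 stall=0 (-) EX@5 MEM@6 WB@7
I3 add r3 <- r5,r3: IF@4 ID@5 stall=1 (RAW on I1.r3 (WB@6)) EX@7 MEM@8 WB@9
I4 ld r3 <- r2: IF@5 ID@7 stall=0 (-) EX@8 MEM@9 WB@10
I5 ld r5 <- r3: IF@7 ID@8 stall=2 (RAW on I4.r3 (WB@10)) EX@11 MEM@12 WB@13

Answer: 13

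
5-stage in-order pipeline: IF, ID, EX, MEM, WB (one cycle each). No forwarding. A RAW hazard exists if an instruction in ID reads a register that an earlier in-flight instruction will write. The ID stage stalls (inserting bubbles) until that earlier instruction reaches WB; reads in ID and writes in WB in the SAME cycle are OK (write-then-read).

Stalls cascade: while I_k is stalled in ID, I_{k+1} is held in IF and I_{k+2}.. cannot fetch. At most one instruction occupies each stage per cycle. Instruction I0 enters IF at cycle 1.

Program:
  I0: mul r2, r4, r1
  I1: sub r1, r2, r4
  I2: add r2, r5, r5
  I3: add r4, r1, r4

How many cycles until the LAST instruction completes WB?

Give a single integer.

I0 mul r2 <- r4,r1: IF@1 ID@2 stall=0 (-) EX@3 MEM@4 WB@5
I1 sub r1 <- r2,r4: IF@2 ID@3 stall=2 (RAW on I0.r2 (WB@5)) EX@6 MEM@7 WB@8
I2 add r2 <- r5,r5: IF@3 ID@6 stall=0 (-) EX@7 MEM@8 WB@9
I3 add r4 <- r1,r4: IF@6 ID@7 stall=1 (RAW on I1.r1 (WB@8)) EX@9 MEM@10 WB@11

Answer: 11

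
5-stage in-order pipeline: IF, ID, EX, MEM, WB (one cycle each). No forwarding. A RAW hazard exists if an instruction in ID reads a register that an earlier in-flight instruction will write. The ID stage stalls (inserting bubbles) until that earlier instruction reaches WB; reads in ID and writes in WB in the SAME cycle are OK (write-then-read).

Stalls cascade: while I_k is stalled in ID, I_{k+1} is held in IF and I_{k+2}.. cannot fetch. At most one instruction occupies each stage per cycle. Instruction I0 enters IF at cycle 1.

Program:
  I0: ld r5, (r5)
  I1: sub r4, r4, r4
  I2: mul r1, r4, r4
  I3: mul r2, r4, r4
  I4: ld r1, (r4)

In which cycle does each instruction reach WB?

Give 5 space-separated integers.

Answer: 5 6 9 10 11

Derivation:
I0 ld r5 <- r5: IF@1 ID@2 stall=0 (-) EX@3 MEM@4 WB@5
I1 sub r4 <- r4,r4: IF@2 ID@3 stall=0 (-) EX@4 MEM@5 WB@6
I2 mul r1 <- r4,r4: IF@3 ID@4 stall=2 (RAW on I1.r4 (WB@6)) EX@7 MEM@8 WB@9
I3 mul r2 <- r4,r4: IF@4 ID@7 stall=0 (-) EX@8 MEM@9 WB@10
I4 ld r1 <- r4: IF@7 ID@8 stall=0 (-) EX@9 MEM@10 WB@11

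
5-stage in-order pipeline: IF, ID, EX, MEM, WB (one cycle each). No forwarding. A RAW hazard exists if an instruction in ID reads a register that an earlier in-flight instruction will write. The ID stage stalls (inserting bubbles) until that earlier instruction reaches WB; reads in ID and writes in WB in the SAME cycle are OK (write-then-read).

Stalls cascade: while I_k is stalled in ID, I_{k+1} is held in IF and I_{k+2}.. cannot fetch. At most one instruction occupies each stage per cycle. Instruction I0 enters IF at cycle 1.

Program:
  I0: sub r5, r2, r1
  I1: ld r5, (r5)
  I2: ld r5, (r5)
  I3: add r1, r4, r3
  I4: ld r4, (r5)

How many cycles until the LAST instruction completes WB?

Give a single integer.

Answer: 14

Derivation:
I0 sub r5 <- r2,r1: IF@1 ID@2 stall=0 (-) EX@3 MEM@4 WB@5
I1 ld r5 <- r5: IF@2 ID@3 stall=2 (RAW on I0.r5 (WB@5)) EX@6 MEM@7 WB@8
I2 ld r5 <- r5: IF@3 ID@6 stall=2 (RAW on I1.r5 (WB@8)) EX@9 MEM@10 WB@11
I3 add r1 <- r4,r3: IF@6 ID@9 stall=0 (-) EX@10 MEM@11 WB@12
I4 ld r4 <- r5: IF@9 ID@10 stall=1 (RAW on I2.r5 (WB@11)) EX@12 MEM@13 WB@14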